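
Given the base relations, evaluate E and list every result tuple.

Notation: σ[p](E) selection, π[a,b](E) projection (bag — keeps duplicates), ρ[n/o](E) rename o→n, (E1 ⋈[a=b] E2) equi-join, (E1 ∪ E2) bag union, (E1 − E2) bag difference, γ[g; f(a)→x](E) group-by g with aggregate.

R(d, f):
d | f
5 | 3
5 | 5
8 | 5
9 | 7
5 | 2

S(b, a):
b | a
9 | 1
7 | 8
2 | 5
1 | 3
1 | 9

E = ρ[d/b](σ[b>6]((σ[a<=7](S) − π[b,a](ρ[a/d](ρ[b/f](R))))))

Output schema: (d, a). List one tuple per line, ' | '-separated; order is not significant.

Subexpression sizes:
  S → 5
  σ[a<=7](S) → 3
  R → 5
  ρ[b/f](R) → 5
  ρ[a/d](ρ[b/f](R)) → 5
  π[b,a](ρ[a/d](ρ[b/f](R))) → 5
  (σ[a<=7](S) − π[b,a](ρ[a/d](ρ[b/f](R)))) → 2
  σ[b>6]((σ[a<=7](S) − π[b,a](ρ[a/d](ρ[b/f](R))))) → 1
  ρ[d/b](σ[b>6]((σ[a<=7](S) − π[b,a](ρ[a/d](ρ[b/f](R)))))) → 1

== RESULT ==
d | a
9 | 1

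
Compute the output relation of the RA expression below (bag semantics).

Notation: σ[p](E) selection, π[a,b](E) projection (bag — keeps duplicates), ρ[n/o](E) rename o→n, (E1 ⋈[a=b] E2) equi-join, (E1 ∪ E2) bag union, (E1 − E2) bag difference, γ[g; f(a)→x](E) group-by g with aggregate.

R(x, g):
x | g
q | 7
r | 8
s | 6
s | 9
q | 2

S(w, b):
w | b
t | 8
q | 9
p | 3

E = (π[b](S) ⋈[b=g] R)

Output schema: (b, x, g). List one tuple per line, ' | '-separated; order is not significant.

Subexpression sizes:
  S → 3
  π[b](S) → 3
  R → 5
  (π[b](S) ⋈[b=g] R) → 2

== RESULT ==
b | x | g
8 | r | 8
9 | s | 9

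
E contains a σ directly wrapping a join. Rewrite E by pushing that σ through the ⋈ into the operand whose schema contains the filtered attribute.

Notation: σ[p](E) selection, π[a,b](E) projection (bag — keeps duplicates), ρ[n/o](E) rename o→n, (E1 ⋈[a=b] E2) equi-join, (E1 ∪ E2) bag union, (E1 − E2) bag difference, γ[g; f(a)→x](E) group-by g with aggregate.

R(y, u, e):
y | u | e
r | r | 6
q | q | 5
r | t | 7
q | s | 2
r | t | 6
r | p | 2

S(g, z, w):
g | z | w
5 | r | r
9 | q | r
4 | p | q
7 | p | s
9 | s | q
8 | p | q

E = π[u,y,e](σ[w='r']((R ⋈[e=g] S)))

σ filters on w, owned by the right side.
E' = π[u,y,e]((R ⋈[e=g] σ[w='r'](S)))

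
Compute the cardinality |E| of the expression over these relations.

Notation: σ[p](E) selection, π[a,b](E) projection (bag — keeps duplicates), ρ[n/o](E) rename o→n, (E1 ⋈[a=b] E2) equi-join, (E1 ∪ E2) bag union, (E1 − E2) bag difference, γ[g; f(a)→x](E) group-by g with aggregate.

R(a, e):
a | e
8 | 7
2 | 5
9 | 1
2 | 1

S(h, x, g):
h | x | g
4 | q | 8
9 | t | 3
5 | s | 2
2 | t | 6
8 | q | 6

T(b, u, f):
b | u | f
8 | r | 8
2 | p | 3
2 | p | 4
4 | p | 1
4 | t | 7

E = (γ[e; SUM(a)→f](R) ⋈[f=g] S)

Per-node cardinality:
  R → 4
  γ[e; SUM(a)→f](R) → 3
  S → 5
  (γ[e; SUM(a)→f](R) ⋈[f=g] S) → 2

|E| = 2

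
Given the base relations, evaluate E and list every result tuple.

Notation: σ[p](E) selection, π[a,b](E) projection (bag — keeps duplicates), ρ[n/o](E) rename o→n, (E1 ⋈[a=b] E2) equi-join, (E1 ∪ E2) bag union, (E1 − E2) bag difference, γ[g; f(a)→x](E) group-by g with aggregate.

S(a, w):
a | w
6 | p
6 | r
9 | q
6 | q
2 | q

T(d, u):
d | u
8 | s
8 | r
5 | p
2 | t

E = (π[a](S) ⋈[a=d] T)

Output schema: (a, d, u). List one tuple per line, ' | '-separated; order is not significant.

Stepwise |·|:
  S → 5
  π[a](S) → 5
  T → 4
  (π[a](S) ⋈[a=d] T) → 1

== RESULT ==
a | d | u
2 | 2 | t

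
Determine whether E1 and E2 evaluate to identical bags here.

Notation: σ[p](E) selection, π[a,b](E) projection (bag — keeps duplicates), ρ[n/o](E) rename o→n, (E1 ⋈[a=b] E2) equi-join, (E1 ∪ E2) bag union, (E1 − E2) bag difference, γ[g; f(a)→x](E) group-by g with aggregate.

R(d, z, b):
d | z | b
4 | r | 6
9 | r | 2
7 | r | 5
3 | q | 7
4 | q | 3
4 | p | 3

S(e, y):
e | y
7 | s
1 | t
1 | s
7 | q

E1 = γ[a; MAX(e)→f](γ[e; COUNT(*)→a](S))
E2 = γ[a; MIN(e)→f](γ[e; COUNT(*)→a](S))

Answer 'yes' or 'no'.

E1 per-node cardinality:
  S → 4
  γ[e; COUNT(*)→a](S) → 2
  γ[a; MAX(e)→f](γ[e; COUNT(*)→a](S)) → 1
E2 per-node cardinality:
  S → 4
  γ[e; COUNT(*)→a](S) → 2
  γ[a; MIN(e)→f](γ[e; COUNT(*)→a](S)) → 1

E1 result:
a | f
2 | 7
E2 result:
a | f
2 | 1
Witness: (2, 1) appears 0× in E1 but 1× in E2.

no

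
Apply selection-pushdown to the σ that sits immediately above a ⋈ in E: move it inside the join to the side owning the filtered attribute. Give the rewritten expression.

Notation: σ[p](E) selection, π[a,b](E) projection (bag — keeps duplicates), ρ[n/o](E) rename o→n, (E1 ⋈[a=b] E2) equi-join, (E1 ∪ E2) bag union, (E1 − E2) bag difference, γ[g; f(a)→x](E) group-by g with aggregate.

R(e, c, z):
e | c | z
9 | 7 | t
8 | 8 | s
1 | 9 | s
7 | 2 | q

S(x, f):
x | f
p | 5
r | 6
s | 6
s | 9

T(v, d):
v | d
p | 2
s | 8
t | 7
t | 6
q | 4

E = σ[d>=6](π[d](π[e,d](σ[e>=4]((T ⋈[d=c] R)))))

σ filters on e, owned by the right side.
E' = σ[d>=6](π[d](π[e,d]((T ⋈[d=c] σ[e>=4](R)))))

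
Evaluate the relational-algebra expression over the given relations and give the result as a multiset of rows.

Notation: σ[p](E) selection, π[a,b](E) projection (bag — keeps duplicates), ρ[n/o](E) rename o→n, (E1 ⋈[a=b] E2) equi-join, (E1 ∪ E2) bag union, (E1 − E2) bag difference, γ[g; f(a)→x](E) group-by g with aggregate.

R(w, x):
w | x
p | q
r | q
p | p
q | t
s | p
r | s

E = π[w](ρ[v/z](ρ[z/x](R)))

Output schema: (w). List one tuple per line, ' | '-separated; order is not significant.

Per-node cardinality:
  R → 6
  ρ[z/x](R) → 6
  ρ[v/z](ρ[z/x](R)) → 6
  π[w](ρ[v/z](ρ[z/x](R))) → 6

== RESULT ==
w
p
p
q
r
r
s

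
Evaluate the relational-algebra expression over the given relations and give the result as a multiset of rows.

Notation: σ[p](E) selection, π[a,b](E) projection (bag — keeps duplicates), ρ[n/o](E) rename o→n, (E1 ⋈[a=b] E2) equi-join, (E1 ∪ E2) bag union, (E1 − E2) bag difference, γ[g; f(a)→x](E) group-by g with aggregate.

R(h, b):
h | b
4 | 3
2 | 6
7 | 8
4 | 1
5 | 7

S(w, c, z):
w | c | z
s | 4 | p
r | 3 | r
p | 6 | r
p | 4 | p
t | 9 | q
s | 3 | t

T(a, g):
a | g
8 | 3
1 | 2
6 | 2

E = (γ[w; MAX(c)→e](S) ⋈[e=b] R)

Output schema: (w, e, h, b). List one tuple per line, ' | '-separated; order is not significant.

Per-node cardinality:
  S → 6
  γ[w; MAX(c)→e](S) → 4
  R → 5
  (γ[w; MAX(c)→e](S) ⋈[e=b] R) → 2

== RESULT ==
w | e | h | b
p | 6 | 2 | 6
r | 3 | 4 | 3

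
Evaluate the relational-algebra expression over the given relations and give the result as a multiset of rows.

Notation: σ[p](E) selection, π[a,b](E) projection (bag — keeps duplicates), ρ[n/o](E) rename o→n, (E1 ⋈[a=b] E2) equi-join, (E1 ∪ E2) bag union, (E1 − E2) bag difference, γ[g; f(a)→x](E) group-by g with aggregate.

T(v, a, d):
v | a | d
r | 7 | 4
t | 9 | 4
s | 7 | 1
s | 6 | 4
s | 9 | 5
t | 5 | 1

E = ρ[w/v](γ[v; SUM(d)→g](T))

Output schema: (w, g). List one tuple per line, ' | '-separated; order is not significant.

Per-node cardinality:
  T → 6
  γ[v; SUM(d)→g](T) → 3
  ρ[w/v](γ[v; SUM(d)→g](T)) → 3

== RESULT ==
w | g
r | 4
s | 10
t | 5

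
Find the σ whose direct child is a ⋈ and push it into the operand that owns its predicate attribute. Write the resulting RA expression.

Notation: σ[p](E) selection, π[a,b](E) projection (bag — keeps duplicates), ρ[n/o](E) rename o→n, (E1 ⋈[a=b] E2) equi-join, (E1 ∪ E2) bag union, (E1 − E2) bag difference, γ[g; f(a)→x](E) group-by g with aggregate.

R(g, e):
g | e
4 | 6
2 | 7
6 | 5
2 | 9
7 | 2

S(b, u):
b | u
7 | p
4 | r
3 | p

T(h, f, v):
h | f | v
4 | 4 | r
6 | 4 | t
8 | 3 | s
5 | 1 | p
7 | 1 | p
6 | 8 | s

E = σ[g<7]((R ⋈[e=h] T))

σ filters on g, owned by the left side.
E' = (σ[g<7](R) ⋈[e=h] T)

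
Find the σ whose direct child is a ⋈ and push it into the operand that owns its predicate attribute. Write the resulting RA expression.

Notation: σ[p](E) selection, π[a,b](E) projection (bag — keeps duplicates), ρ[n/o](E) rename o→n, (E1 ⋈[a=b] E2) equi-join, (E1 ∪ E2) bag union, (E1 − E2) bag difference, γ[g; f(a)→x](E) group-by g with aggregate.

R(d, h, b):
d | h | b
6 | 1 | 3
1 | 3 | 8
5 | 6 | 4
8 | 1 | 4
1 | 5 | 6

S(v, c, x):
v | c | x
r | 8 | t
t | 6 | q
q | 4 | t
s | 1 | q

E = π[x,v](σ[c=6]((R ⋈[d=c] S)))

σ filters on c, owned by the right side.
E' = π[x,v]((R ⋈[d=c] σ[c=6](S)))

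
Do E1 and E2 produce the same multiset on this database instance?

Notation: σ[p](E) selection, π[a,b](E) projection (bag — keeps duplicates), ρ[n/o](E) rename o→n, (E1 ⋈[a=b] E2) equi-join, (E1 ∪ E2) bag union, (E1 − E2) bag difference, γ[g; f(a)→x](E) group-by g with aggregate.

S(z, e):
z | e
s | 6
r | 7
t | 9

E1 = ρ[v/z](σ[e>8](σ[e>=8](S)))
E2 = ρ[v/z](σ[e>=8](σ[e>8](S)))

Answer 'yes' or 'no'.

E1 per-node cardinality:
  S → 3
  σ[e>=8](S) → 1
  σ[e>8](σ[e>=8](S)) → 1
  ρ[v/z](σ[e>8](σ[e>=8](S))) → 1
E2 per-node cardinality:
  S → 3
  σ[e>8](S) → 1
  σ[e>=8](σ[e>8](S)) → 1
  ρ[v/z](σ[e>=8](σ[e>8](S))) → 1

E1 and E2 produce the same multiset:
v | e
t | 9

yes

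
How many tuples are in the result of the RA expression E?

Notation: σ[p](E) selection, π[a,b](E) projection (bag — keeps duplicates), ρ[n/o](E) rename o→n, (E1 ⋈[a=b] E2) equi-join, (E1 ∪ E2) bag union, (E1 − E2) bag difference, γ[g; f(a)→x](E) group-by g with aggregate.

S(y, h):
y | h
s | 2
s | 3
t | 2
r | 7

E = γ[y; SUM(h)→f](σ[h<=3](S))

Subexpression sizes:
  S → 4
  σ[h<=3](S) → 3
  γ[y; SUM(h)→f](σ[h<=3](S)) → 2

|E| = 2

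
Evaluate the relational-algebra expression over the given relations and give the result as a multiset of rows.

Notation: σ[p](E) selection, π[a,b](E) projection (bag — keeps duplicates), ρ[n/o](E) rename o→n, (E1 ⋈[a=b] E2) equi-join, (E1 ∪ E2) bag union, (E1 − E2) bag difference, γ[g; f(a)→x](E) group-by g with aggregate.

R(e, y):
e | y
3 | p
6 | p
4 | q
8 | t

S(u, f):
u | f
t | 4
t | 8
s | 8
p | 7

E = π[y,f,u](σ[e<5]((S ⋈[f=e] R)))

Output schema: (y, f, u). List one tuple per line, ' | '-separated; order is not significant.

Stepwise |·|:
  S → 4
  R → 4
  (S ⋈[f=e] R) → 3
  σ[e<5]((S ⋈[f=e] R)) → 1
  π[y,f,u](σ[e<5]((S ⋈[f=e] R))) → 1

== RESULT ==
y | f | u
q | 4 | t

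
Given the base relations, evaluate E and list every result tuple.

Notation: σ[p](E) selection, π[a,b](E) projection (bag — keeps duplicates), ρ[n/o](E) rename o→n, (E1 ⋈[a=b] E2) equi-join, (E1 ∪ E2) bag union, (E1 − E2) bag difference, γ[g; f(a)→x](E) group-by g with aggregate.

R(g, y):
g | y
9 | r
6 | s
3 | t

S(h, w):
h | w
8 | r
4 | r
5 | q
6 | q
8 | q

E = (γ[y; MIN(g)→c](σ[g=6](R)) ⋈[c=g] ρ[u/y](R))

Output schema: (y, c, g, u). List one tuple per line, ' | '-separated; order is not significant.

Row counts bottom-up:
  R → 3
  σ[g=6](R) → 1
  γ[y; MIN(g)→c](σ[g=6](R)) → 1
  R → 3
  ρ[u/y](R) → 3
  (γ[y; MIN(g)→c](σ[g=6](R)) ⋈[c=g] ρ[u/y](R)) → 1

== RESULT ==
y | c | g | u
s | 6 | 6 | s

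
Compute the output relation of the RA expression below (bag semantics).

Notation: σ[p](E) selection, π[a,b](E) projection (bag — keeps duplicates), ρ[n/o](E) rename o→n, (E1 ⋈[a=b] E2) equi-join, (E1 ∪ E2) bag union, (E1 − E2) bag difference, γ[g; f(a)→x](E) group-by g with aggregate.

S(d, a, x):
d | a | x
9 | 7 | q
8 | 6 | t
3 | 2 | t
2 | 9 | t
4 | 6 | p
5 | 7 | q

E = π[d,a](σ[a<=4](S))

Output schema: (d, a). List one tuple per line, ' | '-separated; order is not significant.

Per-node cardinality:
  S → 6
  σ[a<=4](S) → 1
  π[d,a](σ[a<=4](S)) → 1

== RESULT ==
d | a
3 | 2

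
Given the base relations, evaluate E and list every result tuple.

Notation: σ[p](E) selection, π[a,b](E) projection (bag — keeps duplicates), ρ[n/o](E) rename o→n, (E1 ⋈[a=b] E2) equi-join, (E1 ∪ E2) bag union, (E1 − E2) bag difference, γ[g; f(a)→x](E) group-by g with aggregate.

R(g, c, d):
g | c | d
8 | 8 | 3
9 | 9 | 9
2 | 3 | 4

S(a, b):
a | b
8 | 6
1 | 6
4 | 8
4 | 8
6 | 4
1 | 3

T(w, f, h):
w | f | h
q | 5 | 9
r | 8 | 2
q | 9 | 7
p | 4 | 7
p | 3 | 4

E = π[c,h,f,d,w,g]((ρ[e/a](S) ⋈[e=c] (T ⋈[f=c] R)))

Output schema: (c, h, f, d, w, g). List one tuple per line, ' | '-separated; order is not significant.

Subexpression sizes:
  S → 6
  ρ[e/a](S) → 6
  T → 5
  R → 3
  (T ⋈[f=c] R) → 3
  (ρ[e/a](S) ⋈[e=c] (T ⋈[f=c] R)) → 1
  π[c,h,f,d,w,g]((ρ[e/a](S) ⋈[e=c] (T ⋈[f=c] R))) → 1

== RESULT ==
c | h | f | d | w | g
8 | 2 | 8 | 3 | r | 8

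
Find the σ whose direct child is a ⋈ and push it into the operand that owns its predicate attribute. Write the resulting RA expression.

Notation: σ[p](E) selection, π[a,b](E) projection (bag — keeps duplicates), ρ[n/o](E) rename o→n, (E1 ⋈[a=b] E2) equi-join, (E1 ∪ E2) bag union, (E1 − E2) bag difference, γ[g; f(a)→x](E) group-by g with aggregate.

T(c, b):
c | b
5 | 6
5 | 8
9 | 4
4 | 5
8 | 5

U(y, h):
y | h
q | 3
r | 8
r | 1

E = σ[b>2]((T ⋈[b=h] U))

σ filters on b, owned by the left side.
E' = (σ[b>2](T) ⋈[b=h] U)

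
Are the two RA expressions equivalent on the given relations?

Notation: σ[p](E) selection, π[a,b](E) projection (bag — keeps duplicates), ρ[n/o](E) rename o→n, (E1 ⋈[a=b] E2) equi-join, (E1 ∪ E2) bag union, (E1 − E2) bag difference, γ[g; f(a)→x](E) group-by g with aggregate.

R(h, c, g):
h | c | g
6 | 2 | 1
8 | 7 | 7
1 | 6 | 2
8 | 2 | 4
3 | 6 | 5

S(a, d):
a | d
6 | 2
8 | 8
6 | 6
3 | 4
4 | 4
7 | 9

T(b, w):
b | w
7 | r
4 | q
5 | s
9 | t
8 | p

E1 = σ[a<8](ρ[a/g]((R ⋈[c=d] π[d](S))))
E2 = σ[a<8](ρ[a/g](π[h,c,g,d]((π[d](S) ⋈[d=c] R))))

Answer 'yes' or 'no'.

E1 row counts bottom-up:
  R → 5
  S → 6
  π[d](S) → 6
  (R ⋈[c=d] π[d](S)) → 4
  ρ[a/g]((R ⋈[c=d] π[d](S))) → 4
  σ[a<8](ρ[a/g]((R ⋈[c=d] π[d](S)))) → 4
E2 row counts bottom-up:
  S → 6
  π[d](S) → 6
  R → 5
  (π[d](S) ⋈[d=c] R) → 4
  π[h,c,g,d]((π[d](S) ⋈[d=c] R)) → 4
  ρ[a/g](π[h,c,g,d]((π[d](S) ⋈[d=c] R))) → 4
  σ[a<8](ρ[a/g](π[h,c,g,d]((π[d](S) ⋈[d=c] R)))) → 4

E1 and E2 produce the same multiset:
h | c | a | d
1 | 6 | 2 | 6
3 | 6 | 5 | 6
6 | 2 | 1 | 2
8 | 2 | 4 | 2

yes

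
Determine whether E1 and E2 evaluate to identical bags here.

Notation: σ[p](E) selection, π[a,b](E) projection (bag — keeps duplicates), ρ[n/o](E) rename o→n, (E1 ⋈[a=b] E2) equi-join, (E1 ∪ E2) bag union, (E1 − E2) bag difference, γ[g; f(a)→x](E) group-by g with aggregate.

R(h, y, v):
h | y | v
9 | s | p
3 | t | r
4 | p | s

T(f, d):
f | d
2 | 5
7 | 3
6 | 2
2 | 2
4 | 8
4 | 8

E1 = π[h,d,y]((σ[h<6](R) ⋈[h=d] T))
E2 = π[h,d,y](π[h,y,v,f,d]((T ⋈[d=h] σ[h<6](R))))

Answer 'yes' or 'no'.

E1 stepwise |·|:
  R → 3
  σ[h<6](R) → 2
  T → 6
  (σ[h<6](R) ⋈[h=d] T) → 1
  π[h,d,y]((σ[h<6](R) ⋈[h=d] T)) → 1
E2 stepwise |·|:
  T → 6
  R → 3
  σ[h<6](R) → 2
  (T ⋈[d=h] σ[h<6](R)) → 1
  π[h,y,v,f,d]((T ⋈[d=h] σ[h<6](R))) → 1
  π[h,d,y](π[h,y,v,f,d]((T ⋈[d=h] σ[h<6](R)))) → 1

E1 and E2 produce the same multiset:
h | d | y
3 | 3 | t

yes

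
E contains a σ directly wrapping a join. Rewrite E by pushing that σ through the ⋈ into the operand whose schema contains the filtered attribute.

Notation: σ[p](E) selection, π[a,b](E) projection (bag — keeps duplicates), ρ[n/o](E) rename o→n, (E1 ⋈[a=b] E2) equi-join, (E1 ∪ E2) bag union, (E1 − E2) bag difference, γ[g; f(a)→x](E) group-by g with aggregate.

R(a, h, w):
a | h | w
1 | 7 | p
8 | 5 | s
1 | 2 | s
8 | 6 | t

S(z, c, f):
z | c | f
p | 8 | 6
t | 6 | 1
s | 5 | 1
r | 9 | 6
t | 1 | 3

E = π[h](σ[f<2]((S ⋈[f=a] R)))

σ filters on f, owned by the left side.
E' = π[h]((σ[f<2](S) ⋈[f=a] R))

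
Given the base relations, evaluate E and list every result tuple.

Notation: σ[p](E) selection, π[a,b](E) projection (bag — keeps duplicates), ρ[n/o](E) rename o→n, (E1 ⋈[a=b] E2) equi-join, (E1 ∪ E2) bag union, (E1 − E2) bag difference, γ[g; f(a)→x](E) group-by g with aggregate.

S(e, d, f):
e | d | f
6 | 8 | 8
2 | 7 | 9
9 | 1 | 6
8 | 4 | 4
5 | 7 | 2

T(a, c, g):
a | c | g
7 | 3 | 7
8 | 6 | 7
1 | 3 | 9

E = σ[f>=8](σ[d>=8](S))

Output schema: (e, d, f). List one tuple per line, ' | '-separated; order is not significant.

Per-node cardinality:
  S → 5
  σ[d>=8](S) → 1
  σ[f>=8](σ[d>=8](S)) → 1

== RESULT ==
e | d | f
6 | 8 | 8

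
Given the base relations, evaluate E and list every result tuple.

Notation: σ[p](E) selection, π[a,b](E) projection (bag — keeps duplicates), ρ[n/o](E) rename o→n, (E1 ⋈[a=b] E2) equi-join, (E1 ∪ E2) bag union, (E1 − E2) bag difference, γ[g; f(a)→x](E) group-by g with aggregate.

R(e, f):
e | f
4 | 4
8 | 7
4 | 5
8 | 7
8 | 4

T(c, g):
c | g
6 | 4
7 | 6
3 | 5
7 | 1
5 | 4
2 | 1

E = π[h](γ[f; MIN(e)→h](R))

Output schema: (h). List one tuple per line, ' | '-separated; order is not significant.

Stepwise |·|:
  R → 5
  γ[f; MIN(e)→h](R) → 3
  π[h](γ[f; MIN(e)→h](R)) → 3

== RESULT ==
h
4
4
8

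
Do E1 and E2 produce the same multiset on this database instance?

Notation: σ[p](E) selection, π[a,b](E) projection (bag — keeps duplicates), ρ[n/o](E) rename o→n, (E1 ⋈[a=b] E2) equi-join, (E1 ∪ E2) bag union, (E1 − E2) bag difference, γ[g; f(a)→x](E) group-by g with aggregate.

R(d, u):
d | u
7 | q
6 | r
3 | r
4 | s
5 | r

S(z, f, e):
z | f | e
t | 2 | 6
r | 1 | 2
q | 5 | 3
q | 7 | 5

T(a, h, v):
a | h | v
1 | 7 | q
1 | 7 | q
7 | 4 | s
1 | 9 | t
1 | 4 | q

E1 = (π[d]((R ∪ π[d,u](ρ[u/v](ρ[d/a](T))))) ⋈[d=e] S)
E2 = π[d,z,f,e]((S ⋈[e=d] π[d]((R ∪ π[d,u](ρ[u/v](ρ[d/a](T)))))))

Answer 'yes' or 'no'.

E1 subexpression sizes:
  R → 5
  T → 5
  ρ[d/a](T) → 5
  ρ[u/v](ρ[d/a](T)) → 5
  π[d,u](ρ[u/v](ρ[d/a](T))) → 5
  (R ∪ π[d,u](ρ[u/v](ρ[d/a](T)))) → 10
  π[d]((R ∪ π[d,u](ρ[u/v](ρ[d/a](T))))) → 10
  S → 4
  (π[d]((R ∪ π[d,u](ρ[u/v](ρ[d/a](T))))) ⋈[d=e] S) → 3
E2 subexpression sizes:
  S → 4
  R → 5
  T → 5
  ρ[d/a](T) → 5
  ρ[u/v](ρ[d/a](T)) → 5
  π[d,u](ρ[u/v](ρ[d/a](T))) → 5
  (R ∪ π[d,u](ρ[u/v](ρ[d/a](T)))) → 10
  π[d]((R ∪ π[d,u](ρ[u/v](ρ[d/a](T))))) → 10
  (S ⋈[e=d] π[d]((R ∪ π[d,u](ρ[u/v](ρ[d/a](T)))))) → 3
  π[d,z,f,e]((S ⋈[e=d] π[d]((R ∪ π[d,u](ρ[u/v](ρ[d/a](T))))))) → 3

E1 and E2 produce the same multiset:
d | z | f | e
3 | q | 5 | 3
5 | q | 7 | 5
6 | t | 2 | 6

yes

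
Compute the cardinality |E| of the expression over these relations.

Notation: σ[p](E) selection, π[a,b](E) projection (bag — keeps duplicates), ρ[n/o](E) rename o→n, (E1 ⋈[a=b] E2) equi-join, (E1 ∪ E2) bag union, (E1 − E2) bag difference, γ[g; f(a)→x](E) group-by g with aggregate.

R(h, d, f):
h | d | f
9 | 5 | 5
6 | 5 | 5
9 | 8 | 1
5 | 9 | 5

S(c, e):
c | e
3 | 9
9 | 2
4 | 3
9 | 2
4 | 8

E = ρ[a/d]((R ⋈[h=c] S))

Row counts bottom-up:
  R → 4
  S → 5
  (R ⋈[h=c] S) → 4
  ρ[a/d]((R ⋈[h=c] S)) → 4

|E| = 4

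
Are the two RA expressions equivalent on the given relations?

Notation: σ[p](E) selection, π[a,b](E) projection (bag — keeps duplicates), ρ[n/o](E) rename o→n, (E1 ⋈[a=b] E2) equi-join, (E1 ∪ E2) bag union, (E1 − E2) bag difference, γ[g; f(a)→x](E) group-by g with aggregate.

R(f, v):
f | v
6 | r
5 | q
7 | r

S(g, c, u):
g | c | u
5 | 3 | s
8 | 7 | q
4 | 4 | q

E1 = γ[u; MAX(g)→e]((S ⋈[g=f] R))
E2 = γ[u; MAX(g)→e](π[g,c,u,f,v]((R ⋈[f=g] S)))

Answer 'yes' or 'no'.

E1 stepwise |·|:
  S → 3
  R → 3
  (S ⋈[g=f] R) → 1
  γ[u; MAX(g)→e]((S ⋈[g=f] R)) → 1
E2 stepwise |·|:
  R → 3
  S → 3
  (R ⋈[f=g] S) → 1
  π[g,c,u,f,v]((R ⋈[f=g] S)) → 1
  γ[u; MAX(g)→e](π[g,c,u,f,v]((R ⋈[f=g] S))) → 1

E1 and E2 produce the same multiset:
u | e
s | 5

yes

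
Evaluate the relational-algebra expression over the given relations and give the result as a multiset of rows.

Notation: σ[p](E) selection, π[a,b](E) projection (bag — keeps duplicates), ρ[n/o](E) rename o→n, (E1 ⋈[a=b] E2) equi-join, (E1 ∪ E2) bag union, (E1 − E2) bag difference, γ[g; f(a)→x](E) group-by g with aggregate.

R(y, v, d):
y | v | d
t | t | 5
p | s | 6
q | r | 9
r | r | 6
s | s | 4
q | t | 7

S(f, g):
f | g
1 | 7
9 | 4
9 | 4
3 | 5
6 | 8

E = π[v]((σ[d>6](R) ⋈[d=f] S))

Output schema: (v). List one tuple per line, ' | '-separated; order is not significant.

Per-node cardinality:
  R → 6
  σ[d>6](R) → 2
  S → 5
  (σ[d>6](R) ⋈[d=f] S) → 2
  π[v]((σ[d>6](R) ⋈[d=f] S)) → 2

== RESULT ==
v
r
r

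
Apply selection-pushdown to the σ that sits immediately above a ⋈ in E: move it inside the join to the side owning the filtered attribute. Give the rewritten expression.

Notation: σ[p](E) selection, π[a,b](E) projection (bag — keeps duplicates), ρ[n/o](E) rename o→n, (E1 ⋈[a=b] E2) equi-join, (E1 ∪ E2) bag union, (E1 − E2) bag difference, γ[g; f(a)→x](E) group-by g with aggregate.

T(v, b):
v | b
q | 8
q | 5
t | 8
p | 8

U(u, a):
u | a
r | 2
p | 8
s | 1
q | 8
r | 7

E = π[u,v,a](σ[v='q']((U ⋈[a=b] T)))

σ filters on v, owned by the right side.
E' = π[u,v,a]((U ⋈[a=b] σ[v='q'](T)))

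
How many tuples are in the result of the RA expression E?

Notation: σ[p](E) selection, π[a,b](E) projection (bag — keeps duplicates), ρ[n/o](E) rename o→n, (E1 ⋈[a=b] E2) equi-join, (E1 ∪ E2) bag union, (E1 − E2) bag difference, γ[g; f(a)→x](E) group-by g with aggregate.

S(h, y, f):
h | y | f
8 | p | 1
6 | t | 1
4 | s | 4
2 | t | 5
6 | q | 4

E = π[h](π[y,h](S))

Stepwise |·|:
  S → 5
  π[y,h](S) → 5
  π[h](π[y,h](S)) → 5

|E| = 5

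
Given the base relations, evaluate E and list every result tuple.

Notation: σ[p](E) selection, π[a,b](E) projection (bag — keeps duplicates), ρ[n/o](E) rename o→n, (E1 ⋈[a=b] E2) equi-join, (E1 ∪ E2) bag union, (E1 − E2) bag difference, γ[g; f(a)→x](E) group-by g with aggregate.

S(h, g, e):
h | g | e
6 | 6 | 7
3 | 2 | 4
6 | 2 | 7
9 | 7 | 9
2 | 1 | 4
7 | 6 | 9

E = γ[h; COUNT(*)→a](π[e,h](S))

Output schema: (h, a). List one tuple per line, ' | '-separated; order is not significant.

Row counts bottom-up:
  S → 6
  π[e,h](S) → 6
  γ[h; COUNT(*)→a](π[e,h](S)) → 5

== RESULT ==
h | a
2 | 1
3 | 1
6 | 2
7 | 1
9 | 1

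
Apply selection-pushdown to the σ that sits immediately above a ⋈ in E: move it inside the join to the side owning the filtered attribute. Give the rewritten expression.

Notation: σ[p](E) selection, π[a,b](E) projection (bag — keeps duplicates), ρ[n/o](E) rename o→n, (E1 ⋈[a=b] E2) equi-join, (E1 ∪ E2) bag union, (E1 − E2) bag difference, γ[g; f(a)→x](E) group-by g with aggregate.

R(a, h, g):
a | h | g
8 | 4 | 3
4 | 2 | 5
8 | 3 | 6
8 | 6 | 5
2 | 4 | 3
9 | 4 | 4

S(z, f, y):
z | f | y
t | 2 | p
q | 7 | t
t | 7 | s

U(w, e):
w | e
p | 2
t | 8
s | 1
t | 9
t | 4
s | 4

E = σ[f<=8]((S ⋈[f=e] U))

σ filters on f, owned by the left side.
E' = (σ[f<=8](S) ⋈[f=e] U)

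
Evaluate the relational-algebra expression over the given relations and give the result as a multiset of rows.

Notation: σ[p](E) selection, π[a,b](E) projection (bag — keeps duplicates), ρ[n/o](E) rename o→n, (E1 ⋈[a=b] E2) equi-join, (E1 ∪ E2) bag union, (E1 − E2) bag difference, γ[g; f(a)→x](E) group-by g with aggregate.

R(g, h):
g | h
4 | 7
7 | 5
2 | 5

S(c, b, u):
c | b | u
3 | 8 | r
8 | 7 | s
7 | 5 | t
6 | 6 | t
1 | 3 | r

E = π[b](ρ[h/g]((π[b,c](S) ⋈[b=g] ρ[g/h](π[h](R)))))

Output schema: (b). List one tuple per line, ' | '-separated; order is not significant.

Per-node cardinality:
  S → 5
  π[b,c](S) → 5
  R → 3
  π[h](R) → 3
  ρ[g/h](π[h](R)) → 3
  (π[b,c](S) ⋈[b=g] ρ[g/h](π[h](R))) → 3
  ρ[h/g]((π[b,c](S) ⋈[b=g] ρ[g/h](π[h](R)))) → 3
  π[b](ρ[h/g]((π[b,c](S) ⋈[b=g] ρ[g/h](π[h](R))))) → 3

== RESULT ==
b
5
5
7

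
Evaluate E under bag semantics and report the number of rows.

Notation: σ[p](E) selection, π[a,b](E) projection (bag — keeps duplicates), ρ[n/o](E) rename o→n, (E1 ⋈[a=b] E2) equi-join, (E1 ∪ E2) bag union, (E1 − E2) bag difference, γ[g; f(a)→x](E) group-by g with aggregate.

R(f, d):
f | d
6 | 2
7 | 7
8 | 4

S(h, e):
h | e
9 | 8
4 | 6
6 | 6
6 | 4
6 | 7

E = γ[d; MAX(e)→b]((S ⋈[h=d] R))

Per-node cardinality:
  S → 5
  R → 3
  (S ⋈[h=d] R) → 1
  γ[d; MAX(e)→b]((S ⋈[h=d] R)) → 1

|E| = 1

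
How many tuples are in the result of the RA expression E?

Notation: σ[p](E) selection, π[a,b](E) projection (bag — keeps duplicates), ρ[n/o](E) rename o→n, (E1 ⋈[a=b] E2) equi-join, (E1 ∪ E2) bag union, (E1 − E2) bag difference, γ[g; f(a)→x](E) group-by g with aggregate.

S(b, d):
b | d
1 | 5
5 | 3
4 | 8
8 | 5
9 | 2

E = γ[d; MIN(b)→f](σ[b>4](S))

Row counts bottom-up:
  S → 5
  σ[b>4](S) → 3
  γ[d; MIN(b)→f](σ[b>4](S)) → 3

|E| = 3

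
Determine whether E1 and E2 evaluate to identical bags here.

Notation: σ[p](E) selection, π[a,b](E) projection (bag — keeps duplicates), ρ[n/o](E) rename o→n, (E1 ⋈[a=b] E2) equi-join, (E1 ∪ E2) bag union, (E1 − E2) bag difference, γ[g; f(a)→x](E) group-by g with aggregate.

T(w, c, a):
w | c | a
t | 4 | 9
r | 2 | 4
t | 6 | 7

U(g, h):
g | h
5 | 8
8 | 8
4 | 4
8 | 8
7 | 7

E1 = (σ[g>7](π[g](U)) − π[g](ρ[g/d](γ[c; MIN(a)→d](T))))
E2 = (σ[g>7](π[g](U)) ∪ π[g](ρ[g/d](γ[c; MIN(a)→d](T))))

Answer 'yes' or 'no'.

E1 row counts bottom-up:
  U → 5
  π[g](U) → 5
  σ[g>7](π[g](U)) → 2
  T → 3
  γ[c; MIN(a)→d](T) → 3
  ρ[g/d](γ[c; MIN(a)→d](T)) → 3
  π[g](ρ[g/d](γ[c; MIN(a)→d](T))) → 3
  (σ[g>7](π[g](U)) − π[g](ρ[g/d](γ[c; MIN(a)→d](T)))) → 2
E2 row counts bottom-up:
  U → 5
  π[g](U) → 5
  σ[g>7](π[g](U)) → 2
  T → 3
  γ[c; MIN(a)→d](T) → 3
  ρ[g/d](γ[c; MIN(a)→d](T)) → 3
  π[g](ρ[g/d](γ[c; MIN(a)→d](T))) → 3
  (σ[g>7](π[g](U)) ∪ π[g](ρ[g/d](γ[c; MIN(a)→d](T)))) → 5

E1 result:
g
8
8
E2 result:
g
4
7
8
8
9
Witness: (7,) appears 0× in E1 but 1× in E2.

no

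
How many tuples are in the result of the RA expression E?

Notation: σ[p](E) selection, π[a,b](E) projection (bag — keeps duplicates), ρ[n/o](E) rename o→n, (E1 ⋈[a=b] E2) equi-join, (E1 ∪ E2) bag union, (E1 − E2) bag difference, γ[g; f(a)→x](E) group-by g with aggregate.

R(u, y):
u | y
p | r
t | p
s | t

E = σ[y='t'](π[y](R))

Subexpression sizes:
  R → 3
  π[y](R) → 3
  σ[y='t'](π[y](R)) → 1

|E| = 1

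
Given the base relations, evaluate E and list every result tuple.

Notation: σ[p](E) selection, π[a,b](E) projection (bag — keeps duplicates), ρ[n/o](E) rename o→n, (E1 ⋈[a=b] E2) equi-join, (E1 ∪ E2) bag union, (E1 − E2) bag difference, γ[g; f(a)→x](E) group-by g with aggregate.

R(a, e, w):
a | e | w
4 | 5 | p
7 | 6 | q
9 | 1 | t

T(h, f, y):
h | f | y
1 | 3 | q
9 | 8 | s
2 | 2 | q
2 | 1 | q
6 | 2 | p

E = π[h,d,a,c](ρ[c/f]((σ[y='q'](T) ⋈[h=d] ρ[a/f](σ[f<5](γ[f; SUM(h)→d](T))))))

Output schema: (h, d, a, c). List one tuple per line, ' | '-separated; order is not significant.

Stepwise |·|:
  T → 5
  σ[y='q'](T) → 3
  T → 5
  γ[f; SUM(h)→d](T) → 4
  σ[f<5](γ[f; SUM(h)→d](T)) → 3
  ρ[a/f](σ[f<5](γ[f; SUM(h)→d](T))) → 3
  (σ[y='q'](T) ⋈[h=d] ρ[a/f](σ[f<5](γ[f; SUM(h)→d](T)))) → 3
  ρ[c/f]((σ[y='q'](T) ⋈[h=d] ρ[a/f](σ[f<5](γ[f; SUM(h)→d](T))))) → 3
  π[h,d,a,c](ρ[c/f]((σ[y='q'](T) ⋈[h=d] ρ[a/f](σ[f<5](γ[f; SUM(h)→d](T)))))) → 3

== RESULT ==
h | d | a | c
1 | 1 | 3 | 3
2 | 2 | 1 | 1
2 | 2 | 1 | 2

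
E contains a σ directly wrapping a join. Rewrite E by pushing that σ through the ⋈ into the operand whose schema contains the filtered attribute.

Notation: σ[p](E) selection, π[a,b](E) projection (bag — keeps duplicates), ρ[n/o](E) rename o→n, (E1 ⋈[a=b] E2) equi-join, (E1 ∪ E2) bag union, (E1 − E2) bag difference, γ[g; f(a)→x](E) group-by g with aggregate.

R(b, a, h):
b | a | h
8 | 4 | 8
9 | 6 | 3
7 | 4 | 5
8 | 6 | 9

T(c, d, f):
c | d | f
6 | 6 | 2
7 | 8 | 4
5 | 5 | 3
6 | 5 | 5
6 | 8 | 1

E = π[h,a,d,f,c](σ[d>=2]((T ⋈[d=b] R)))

σ filters on d, owned by the left side.
E' = π[h,a,d,f,c]((σ[d>=2](T) ⋈[d=b] R))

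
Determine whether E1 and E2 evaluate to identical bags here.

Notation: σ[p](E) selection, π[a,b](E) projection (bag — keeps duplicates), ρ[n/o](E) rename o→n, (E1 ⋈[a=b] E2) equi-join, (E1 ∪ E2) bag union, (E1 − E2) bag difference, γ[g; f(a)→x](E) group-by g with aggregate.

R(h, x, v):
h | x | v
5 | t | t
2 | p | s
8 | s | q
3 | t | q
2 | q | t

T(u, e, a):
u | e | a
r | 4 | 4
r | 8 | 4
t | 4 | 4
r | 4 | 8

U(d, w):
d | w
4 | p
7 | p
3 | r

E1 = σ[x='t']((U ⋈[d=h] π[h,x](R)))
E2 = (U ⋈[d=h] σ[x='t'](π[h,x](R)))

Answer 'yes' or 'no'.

E1 per-node cardinality:
  U → 3
  R → 5
  π[h,x](R) → 5
  (U ⋈[d=h] π[h,x](R)) → 1
  σ[x='t']((U ⋈[d=h] π[h,x](R))) → 1
E2 per-node cardinality:
  U → 3
  R → 5
  π[h,x](R) → 5
  σ[x='t'](π[h,x](R)) → 2
  (U ⋈[d=h] σ[x='t'](π[h,x](R))) → 1

E1 and E2 produce the same multiset:
d | w | h | x
3 | r | 3 | t

yes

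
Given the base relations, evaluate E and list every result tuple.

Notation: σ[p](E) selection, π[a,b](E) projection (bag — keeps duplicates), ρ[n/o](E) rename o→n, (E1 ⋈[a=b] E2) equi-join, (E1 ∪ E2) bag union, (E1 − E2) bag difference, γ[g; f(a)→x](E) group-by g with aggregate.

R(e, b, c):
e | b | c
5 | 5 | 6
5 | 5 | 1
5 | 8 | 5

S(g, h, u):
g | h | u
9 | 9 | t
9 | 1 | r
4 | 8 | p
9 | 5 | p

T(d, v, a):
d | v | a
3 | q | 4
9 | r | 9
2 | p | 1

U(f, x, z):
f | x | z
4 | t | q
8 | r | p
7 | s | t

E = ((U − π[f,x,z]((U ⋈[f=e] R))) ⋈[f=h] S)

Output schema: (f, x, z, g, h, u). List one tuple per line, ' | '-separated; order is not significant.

Stepwise |·|:
  U → 3
  U → 3
  R → 3
  (U ⋈[f=e] R) → 0
  π[f,x,z]((U ⋈[f=e] R)) → 0
  (U − π[f,x,z]((U ⋈[f=e] R))) → 3
  S → 4
  ((U − π[f,x,z]((U ⋈[f=e] R))) ⋈[f=h] S) → 1

== RESULT ==
f | x | z | g | h | u
8 | r | p | 4 | 8 | p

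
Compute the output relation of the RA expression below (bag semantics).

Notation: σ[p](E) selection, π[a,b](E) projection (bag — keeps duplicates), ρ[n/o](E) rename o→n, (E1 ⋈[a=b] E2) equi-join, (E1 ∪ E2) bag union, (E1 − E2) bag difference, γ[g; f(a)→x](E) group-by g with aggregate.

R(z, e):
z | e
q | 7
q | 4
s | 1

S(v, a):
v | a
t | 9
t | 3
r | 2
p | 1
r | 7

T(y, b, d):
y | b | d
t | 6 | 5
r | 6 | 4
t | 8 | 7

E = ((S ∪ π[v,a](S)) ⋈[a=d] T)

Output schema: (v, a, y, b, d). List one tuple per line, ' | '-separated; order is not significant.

Subexpression sizes:
  S → 5
  S → 5
  π[v,a](S) → 5
  (S ∪ π[v,a](S)) → 10
  T → 3
  ((S ∪ π[v,a](S)) ⋈[a=d] T) → 2

== RESULT ==
v | a | y | b | d
r | 7 | t | 8 | 7
r | 7 | t | 8 | 7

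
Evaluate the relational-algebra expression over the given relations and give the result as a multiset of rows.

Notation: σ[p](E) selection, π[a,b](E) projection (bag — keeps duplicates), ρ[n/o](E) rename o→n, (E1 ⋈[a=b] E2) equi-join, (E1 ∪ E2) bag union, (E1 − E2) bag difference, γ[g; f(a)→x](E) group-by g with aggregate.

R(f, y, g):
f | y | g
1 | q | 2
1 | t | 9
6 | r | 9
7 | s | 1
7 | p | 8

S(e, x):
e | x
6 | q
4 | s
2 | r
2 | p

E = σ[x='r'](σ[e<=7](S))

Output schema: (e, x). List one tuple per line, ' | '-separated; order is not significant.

Stepwise |·|:
  S → 4
  σ[e<=7](S) → 4
  σ[x='r'](σ[e<=7](S)) → 1

== RESULT ==
e | x
2 | r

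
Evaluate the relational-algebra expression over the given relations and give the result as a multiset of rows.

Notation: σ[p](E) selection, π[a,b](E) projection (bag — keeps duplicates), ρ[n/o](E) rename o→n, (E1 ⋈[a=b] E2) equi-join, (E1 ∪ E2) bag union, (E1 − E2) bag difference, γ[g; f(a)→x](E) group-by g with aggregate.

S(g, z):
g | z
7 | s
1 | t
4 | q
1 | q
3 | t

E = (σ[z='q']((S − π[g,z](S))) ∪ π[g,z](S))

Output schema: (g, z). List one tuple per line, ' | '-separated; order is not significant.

Per-node cardinality:
  S → 5
  S → 5
  π[g,z](S) → 5
  (S − π[g,z](S)) → 0
  σ[z='q']((S − π[g,z](S))) → 0
  S → 5
  π[g,z](S) → 5
  (σ[z='q']((S − π[g,z](S))) ∪ π[g,z](S)) → 5

== RESULT ==
g | z
1 | q
1 | t
3 | t
4 | q
7 | s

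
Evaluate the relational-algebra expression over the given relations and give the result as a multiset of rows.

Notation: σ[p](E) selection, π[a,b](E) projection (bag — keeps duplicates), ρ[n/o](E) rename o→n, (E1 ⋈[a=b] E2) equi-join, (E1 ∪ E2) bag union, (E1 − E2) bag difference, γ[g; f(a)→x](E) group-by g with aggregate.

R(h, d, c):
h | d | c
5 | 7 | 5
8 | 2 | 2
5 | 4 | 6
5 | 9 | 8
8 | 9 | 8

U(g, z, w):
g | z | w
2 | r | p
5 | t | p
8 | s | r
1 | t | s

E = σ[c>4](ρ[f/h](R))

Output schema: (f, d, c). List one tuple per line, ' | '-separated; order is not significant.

Subexpression sizes:
  R → 5
  ρ[f/h](R) → 5
  σ[c>4](ρ[f/h](R)) → 4

== RESULT ==
f | d | c
5 | 4 | 6
5 | 7 | 5
5 | 9 | 8
8 | 9 | 8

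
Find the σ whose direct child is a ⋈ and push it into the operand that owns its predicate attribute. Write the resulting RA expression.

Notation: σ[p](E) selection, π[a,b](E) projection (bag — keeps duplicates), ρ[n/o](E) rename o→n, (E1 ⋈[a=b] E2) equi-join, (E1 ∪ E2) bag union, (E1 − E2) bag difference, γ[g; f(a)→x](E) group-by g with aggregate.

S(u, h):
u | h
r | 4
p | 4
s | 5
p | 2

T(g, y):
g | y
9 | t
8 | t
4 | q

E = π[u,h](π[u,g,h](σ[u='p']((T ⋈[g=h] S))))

σ filters on u, owned by the right side.
E' = π[u,h](π[u,g,h]((T ⋈[g=h] σ[u='p'](S))))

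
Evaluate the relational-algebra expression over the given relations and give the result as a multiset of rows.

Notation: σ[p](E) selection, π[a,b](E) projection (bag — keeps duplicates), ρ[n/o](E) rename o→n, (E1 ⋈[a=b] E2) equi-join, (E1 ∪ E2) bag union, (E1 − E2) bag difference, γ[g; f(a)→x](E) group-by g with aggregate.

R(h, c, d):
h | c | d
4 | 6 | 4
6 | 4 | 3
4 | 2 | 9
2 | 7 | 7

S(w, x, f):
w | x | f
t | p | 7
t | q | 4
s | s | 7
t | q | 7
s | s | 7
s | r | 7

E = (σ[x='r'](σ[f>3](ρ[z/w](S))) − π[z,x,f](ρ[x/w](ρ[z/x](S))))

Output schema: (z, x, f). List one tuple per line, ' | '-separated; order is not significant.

Row counts bottom-up:
  S → 6
  ρ[z/w](S) → 6
  σ[f>3](ρ[z/w](S)) → 6
  σ[x='r'](σ[f>3](ρ[z/w](S))) → 1
  S → 6
  ρ[z/x](S) → 6
  ρ[x/w](ρ[z/x](S)) → 6
  π[z,x,f](ρ[x/w](ρ[z/x](S))) → 6
  (σ[x='r'](σ[f>3](ρ[z/w](S))) − π[z,x,f](ρ[x/w](ρ[z/x](S)))) → 1

== RESULT ==
z | x | f
s | r | 7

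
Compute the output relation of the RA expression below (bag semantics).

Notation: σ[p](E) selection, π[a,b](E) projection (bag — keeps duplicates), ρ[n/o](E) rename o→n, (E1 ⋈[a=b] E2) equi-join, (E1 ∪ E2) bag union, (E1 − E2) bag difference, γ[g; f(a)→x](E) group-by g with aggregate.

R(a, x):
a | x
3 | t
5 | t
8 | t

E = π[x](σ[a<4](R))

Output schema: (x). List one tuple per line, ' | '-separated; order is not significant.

Subexpression sizes:
  R → 3
  σ[a<4](R) → 1
  π[x](σ[a<4](R)) → 1

== RESULT ==
x
t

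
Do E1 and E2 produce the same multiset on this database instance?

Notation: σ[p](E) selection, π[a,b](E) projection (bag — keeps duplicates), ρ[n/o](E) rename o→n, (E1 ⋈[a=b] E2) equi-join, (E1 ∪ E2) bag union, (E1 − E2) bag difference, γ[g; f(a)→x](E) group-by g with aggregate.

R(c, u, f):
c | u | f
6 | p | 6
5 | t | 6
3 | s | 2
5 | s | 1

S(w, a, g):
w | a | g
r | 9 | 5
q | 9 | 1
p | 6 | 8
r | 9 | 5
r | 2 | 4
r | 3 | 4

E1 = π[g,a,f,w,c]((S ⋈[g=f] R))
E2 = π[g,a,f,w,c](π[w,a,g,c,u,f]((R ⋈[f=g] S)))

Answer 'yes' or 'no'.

E1 row counts bottom-up:
  S → 6
  R → 4
  (S ⋈[g=f] R) → 1
  π[g,a,f,w,c]((S ⋈[g=f] R)) → 1
E2 row counts bottom-up:
  R → 4
  S → 6
  (R ⋈[f=g] S) → 1
  π[w,a,g,c,u,f]((R ⋈[f=g] S)) → 1
  π[g,a,f,w,c](π[w,a,g,c,u,f]((R ⋈[f=g] S))) → 1

E1 and E2 produce the same multiset:
g | a | f | w | c
1 | 9 | 1 | q | 5

yes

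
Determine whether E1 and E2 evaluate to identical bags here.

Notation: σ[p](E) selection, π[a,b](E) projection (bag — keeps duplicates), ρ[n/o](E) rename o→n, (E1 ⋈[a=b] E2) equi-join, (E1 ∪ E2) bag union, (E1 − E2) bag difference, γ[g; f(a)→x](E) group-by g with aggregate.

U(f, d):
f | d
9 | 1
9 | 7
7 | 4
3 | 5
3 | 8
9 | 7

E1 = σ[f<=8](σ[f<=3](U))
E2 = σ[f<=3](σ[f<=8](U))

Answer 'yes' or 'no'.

E1 stepwise |·|:
  U → 6
  σ[f<=3](U) → 2
  σ[f<=8](σ[f<=3](U)) → 2
E2 stepwise |·|:
  U → 6
  σ[f<=8](U) → 3
  σ[f<=3](σ[f<=8](U)) → 2

E1 and E2 produce the same multiset:
f | d
3 | 5
3 | 8

yes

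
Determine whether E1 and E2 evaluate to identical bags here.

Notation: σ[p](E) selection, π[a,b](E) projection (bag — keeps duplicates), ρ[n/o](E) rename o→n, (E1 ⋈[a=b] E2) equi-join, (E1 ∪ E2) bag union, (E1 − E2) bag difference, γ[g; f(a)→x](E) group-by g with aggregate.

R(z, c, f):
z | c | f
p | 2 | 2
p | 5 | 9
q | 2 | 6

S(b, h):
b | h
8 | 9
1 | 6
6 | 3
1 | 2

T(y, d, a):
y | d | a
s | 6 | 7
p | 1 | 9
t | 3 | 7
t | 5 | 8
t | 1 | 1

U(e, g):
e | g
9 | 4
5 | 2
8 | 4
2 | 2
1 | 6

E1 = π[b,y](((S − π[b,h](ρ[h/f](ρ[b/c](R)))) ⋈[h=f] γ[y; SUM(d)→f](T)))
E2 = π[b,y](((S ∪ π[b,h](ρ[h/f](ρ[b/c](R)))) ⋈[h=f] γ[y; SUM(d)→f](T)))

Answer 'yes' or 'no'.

E1 subexpression sizes:
  S → 4
  R → 3
  ρ[b/c](R) → 3
  ρ[h/f](ρ[b/c](R)) → 3
  π[b,h](ρ[h/f](ρ[b/c](R))) → 3
  (S − π[b,h](ρ[h/f](ρ[b/c](R)))) → 4
  T → 5
  γ[y; SUM(d)→f](T) → 3
  ((S − π[b,h](ρ[h/f](ρ[b/c](R)))) ⋈[h=f] γ[y; SUM(d)→f](T)) → 2
  π[b,y](((S − π[b,h](ρ[h/f](ρ[b/c](R)))) ⋈[h=f] γ[y; SUM(d)→f](T))) → 2
E2 subexpression sizes:
  S → 4
  R → 3
  ρ[b/c](R) → 3
  ρ[h/f](ρ[b/c](R)) → 3
  π[b,h](ρ[h/f](ρ[b/c](R))) → 3
  (S ∪ π[b,h](ρ[h/f](ρ[b/c](R)))) → 7
  T → 5
  γ[y; SUM(d)→f](T) → 3
  ((S ∪ π[b,h](ρ[h/f](ρ[b/c](R)))) ⋈[h=f] γ[y; SUM(d)→f](T)) → 4
  π[b,y](((S ∪ π[b,h](ρ[h/f](ρ[b/c](R)))) ⋈[h=f] γ[y; SUM(d)→f](T))) → 4

E1 result:
b | y
1 | s
8 | t
E2 result:
b | y
1 | s
2 | s
5 | t
8 | t
Witness: (5, 't') appears 0× in E1 but 1× in E2.

no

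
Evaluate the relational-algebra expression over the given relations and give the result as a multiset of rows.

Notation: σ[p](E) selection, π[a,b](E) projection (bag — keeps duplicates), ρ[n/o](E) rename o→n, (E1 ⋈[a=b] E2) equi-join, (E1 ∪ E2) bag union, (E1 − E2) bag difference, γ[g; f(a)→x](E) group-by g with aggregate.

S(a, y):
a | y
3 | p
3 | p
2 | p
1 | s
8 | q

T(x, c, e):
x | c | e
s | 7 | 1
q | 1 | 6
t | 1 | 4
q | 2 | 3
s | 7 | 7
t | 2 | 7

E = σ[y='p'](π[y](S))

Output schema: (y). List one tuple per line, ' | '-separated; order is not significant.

Row counts bottom-up:
  S → 5
  π[y](S) → 5
  σ[y='p'](π[y](S)) → 3

== RESULT ==
y
p
p
p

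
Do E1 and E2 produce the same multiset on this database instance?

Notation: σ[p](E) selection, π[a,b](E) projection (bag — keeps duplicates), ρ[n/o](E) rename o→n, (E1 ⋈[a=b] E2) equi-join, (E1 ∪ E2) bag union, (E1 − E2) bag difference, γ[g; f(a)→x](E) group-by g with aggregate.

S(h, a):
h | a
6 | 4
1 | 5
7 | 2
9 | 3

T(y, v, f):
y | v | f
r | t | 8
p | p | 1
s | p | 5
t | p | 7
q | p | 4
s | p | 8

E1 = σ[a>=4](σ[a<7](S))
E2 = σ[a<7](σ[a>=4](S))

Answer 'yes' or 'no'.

E1 row counts bottom-up:
  S → 4
  σ[a<7](S) → 4
  σ[a>=4](σ[a<7](S)) → 2
E2 row counts bottom-up:
  S → 4
  σ[a>=4](S) → 2
  σ[a<7](σ[a>=4](S)) → 2

E1 and E2 produce the same multiset:
h | a
1 | 5
6 | 4

yes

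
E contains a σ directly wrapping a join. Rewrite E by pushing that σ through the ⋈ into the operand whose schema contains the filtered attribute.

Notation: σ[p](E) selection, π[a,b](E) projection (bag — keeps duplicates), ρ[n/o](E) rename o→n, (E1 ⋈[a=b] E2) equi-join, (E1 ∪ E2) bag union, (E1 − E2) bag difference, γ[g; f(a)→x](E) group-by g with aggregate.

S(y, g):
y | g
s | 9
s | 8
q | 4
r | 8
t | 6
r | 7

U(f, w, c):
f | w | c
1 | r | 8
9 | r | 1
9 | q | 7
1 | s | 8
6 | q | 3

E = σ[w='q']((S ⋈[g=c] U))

σ filters on w, owned by the right side.
E' = (S ⋈[g=c] σ[w='q'](U))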